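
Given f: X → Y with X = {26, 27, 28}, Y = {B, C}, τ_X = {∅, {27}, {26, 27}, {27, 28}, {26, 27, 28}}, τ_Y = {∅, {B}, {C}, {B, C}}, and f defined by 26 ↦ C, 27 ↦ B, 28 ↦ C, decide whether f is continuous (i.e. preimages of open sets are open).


f is NOT continuous.

Compute f^{-1}(U) for each U ∈ τ_Y:
  U = ∅: f^{-1}(U) = ∅ ∈ τ_X ✓.
  U = {B}: f^{-1}(U) = {27} ∈ τ_X ✓.
  U = {C}: f^{-1}(U) = {26, 28} ∉ τ_X ✗.
  U = {B, C}: f^{-1}(U) = {26, 27, 28} ∈ τ_X ✓.
Found U = {C} with f^{-1}(U) = {26, 28} not in τ_X. Therefore f is NOT continuous.


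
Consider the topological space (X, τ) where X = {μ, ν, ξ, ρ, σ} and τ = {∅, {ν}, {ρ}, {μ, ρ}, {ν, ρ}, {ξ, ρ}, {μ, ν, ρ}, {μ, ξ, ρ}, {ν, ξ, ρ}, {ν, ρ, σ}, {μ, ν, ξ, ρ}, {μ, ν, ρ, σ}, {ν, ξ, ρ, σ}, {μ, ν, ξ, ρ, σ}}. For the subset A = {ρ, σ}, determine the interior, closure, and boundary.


int(A) = {ρ}, cl(A) = {μ, ξ, ρ, σ}, ∂A = {μ, ξ, σ}.

Closed sets in (X, τ) are complements of opens:
  closed(X, τ) = {∅, {μ}, {ξ}, {σ}, {μ, ξ}, {μ, σ}, {ν, σ}, {ξ, σ}, {μ, ν, σ}, {μ, ξ, σ}, {ν, ξ, σ}, {μ, ν, ξ, σ}, {μ, ξ, ρ, σ}, {μ, ν, ξ, ρ, σ}}.
int(A) = ⋃ {U ∈ τ : U ⊆ A}. Opens contained in A: ∅, {ρ}.
Taking the union of these: int(A) = {ρ}.
cl(A) = ⋂ {C closed : A ⊆ C}. Closed sets containing A: {μ, ξ, ρ, σ}, {μ, ν, ξ, ρ, σ}.
Intersecting these: cl(A) = {μ, ξ, ρ, σ}.
∂A = cl(A) ∖ int(A) = {μ, ξ, ρ, σ} ∖ {ρ} = {μ, ξ, σ}.


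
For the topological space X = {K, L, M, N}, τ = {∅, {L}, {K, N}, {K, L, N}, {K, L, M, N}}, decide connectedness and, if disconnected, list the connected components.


(X, τ) is connected.

Find clopen sets (U ∈ τ with X ∖ U ∈ τ):
  U = ∅, X ∖ U = {K, L, M, N} — both open, so U is clopen.
  U = {K, L, M, N}, X ∖ U = ∅ — both open, so U is clopen.
Only trivial clopens (∅ and X) exist, so (X, τ) is connected.
Compute connected components by grouping points that agree on all clopens:
  component: {K, L, M, N}


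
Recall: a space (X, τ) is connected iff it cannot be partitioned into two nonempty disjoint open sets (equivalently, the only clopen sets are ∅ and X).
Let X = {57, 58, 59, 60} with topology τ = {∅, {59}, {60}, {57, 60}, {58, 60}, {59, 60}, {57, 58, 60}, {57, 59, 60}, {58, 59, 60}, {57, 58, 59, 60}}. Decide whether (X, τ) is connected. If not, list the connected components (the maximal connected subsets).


(X, τ) is disconnected; components = [{59}, {57, 58, 60}].

Find clopen sets (U ∈ τ with X ∖ U ∈ τ):
  U = ∅, X ∖ U = {57, 58, 59, 60} — both open, so U is clopen.
  U = {59}, X ∖ U = {57, 58, 60} — both open, so U is clopen.
  U = {57, 58, 60}, X ∖ U = {59} — both open, so U is clopen.
  U = {57, 58, 59, 60}, X ∖ U = ∅ — both open, so U is clopen.
Nontrivial clopen(s) exist: e.g. {57, 58, 60}. So (X, τ) is disconnected.
Compute connected components by grouping points that agree on all clopens:
  component: {59}
  component: {57, 58, 60}


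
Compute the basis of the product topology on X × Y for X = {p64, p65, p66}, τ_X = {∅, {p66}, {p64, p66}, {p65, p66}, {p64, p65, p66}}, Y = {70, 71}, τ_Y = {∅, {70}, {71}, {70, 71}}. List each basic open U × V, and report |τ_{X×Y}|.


Basis B = {∅ × ∅, {p66} × {70}, {p66} × {71}, {p64, p66} × {70}, {p64, p66} × {71}, {p65, p66} × {70}, {p65, p66} × {71}, {p66} × {70, 71}, {p64, p65, p66} × {70}, {p64, p65, p66} × {71}, {p64, p66} × {70, 71}, {p65, p66} × {70, 71}, {p64, p65, p66} × {70, 71}}; |τ_{X×Y}| = 25.

Enumerate products U × V with U ∈ τ_X, V ∈ τ_Y (deduplicated):
  ∅ × ∅ = {} (∅)
  {p66} × {70} = {(p66,70)}
  {p66} × {71} = {(p66,71)}
  {p64, p66} × {70} = {(p64,70), (p66,70)}
  {p64, p66} × {71} = {(p64,71), (p66,71)}
  {p65, p66} × {70} = {(p65,70), (p66,70)}
  {p65, p66} × {71} = {(p65,71), (p66,71)}
  {p66} × {70, 71} = {(p66,70), (p66,71)}
  {p64, p65, p66} × {70} = {(p64,70), (p65,70), (p66,70)}
  {p64, p65, p66} × {71} = {(p64,71), (p65,71), (p66,71)}
  {p64, p66} × {70, 71} = {(p64,70), (p64,71), (p66,70), (p66,71)}
  {p65, p66} × {70, 71} = {(p65,70), (p65,71), (p66,70), (p66,71)}
  {p64, p65, p66} × {70, 71} = {(p64,70), (p64,71), (p65,70), (p65,71), (p66,70), (p66,71)}
These 13 distinct sets form the basis B.
Close under arbitrary unions to get τ_{X×Y}; counting gives |τ_{X×Y}| = 25.


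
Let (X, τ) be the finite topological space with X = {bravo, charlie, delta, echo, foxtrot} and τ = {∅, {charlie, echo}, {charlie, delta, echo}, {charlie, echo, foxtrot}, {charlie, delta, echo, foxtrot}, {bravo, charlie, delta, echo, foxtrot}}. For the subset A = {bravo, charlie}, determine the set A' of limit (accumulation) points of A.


A' = {bravo, delta, echo, foxtrot}

For each x ∈ X, list the open sets U ∈ τ with x ∈ U, then check whether U ∩ (A ∖ {x}) ≠ ∅ for every such U.
  x = bravo: opens ∋ x are {bravo, charlie, delta, echo, foxtrot}; each meets A ∖ {bravo}, so x IS a limit point.
  x = charlie: open {charlie, echo} ∋ x has {charlie, echo} ∩ (A ∖ {charlie}) = ∅, so x is NOT a limit point.
  x = delta: opens ∋ x are {charlie, delta, echo}, {charlie, delta, echo, foxtrot}, {bravo, charlie, delta, echo, foxtrot}; each meets A ∖ {delta}, so x IS a limit point.
  x = echo: opens ∋ x are {charlie, echo}, {charlie, delta, echo}, {charlie, echo, foxtrot}, {charlie, delta, echo, foxtrot}, {bravo, charlie, delta, echo, foxtrot}; each meets A ∖ {echo}, so x IS a limit point.
  x = foxtrot: opens ∋ x are {charlie, echo, foxtrot}, {charlie, delta, echo, foxtrot}, {bravo, charlie, delta, echo, foxtrot}; each meets A ∖ {foxtrot}, so x IS a limit point.
Collecting: A' = {bravo, delta, echo, foxtrot}.


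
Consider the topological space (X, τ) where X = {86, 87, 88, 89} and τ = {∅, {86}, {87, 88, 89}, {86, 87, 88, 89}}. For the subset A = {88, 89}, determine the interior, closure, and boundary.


int(A) = ∅, cl(A) = {87, 88, 89}, ∂A = {87, 88, 89}.

Closed sets in (X, τ) are complements of opens:
  closed(X, τ) = {∅, {86}, {87, 88, 89}, {86, 87, 88, 89}}.
int(A) = ⋃ {U ∈ τ : U ⊆ A}. Opens contained in A: ∅.
Taking the union of these: int(A) = ∅.
cl(A) = ⋂ {C closed : A ⊆ C}. Closed sets containing A: {87, 88, 89}, {86, 87, 88, 89}.
Intersecting these: cl(A) = {87, 88, 89}.
∂A = cl(A) ∖ int(A) = {87, 88, 89} ∖ ∅ = {87, 88, 89}.


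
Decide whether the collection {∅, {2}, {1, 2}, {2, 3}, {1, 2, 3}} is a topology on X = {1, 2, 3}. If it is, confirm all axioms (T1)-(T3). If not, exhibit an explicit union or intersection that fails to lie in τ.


τ IS a topology on X.

Axiom (T1): ∅ ∈ τ? Yes; X ∈ τ? Yes.
Axiom (T2/T3): check pairwise unions and intersections of members of τ.
All pairwise intersections and unions checked — each lies in τ. Therefore τ satisfies (T1), (T2), (T3): it IS a topology on X.


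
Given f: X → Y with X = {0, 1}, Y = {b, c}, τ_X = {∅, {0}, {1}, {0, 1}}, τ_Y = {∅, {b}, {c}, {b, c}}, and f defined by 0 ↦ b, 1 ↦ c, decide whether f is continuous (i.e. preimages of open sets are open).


f IS continuous.

Compute f^{-1}(U) for each U ∈ τ_Y:
  U = ∅: f^{-1}(U) = ∅ ∈ τ_X ✓.
  U = {b}: f^{-1}(U) = {0} ∈ τ_X ✓.
  U = {c}: f^{-1}(U) = {1} ∈ τ_X ✓.
  U = {b, c}: f^{-1}(U) = {0, 1} ∈ τ_X ✓.
Every preimage lies in τ_X, so f IS continuous.


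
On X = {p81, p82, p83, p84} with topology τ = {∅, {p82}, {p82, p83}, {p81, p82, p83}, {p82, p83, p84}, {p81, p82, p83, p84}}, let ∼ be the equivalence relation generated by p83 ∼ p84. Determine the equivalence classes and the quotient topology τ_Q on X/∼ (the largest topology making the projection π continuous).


X/∼ = {[p81], [p82], [p83=p84]}; |τ_Q| = 4.

Equivalence classes: [p81], [p82], [p83=p84].
Quotient map π: X → X/∼ sends p81 ↦ [p81], p82 ↦ [p82], p83 ↦ [p83=p84], p84 ↦ [p83=p84].
For each subset V ⊆ X/∼, compute π^{-1}(V) ⊆ X and check whether π^{-1}(V) ∈ τ. V is open in τ_Q iff π^{-1}(V) ∈ τ.
  V = {}: π^{-1}(V) = ∅ ∈ τ ✓.
  V = {[p81]}: π^{-1}(V) = {p81} ∉ τ ✗.
  V = {[p82]}: π^{-1}(V) = {p82} ∈ τ ✓.
  V = {[p81], [p82]}: π^{-1}(V) = {p81, p82} ∉ τ ✗.
  V = {[p83=p84]}: π^{-1}(V) = {p83, p84} ∉ τ ✗.
  V = {[p81], [p83=p84]}: π^{-1}(V) = {p81, p83, p84} ∉ τ ✗.
  V = {[p82], [p83=p84]}: π^{-1}(V) = {p82, p83, p84} ∈ τ ✓.
  V = {[p81], [p82], [p83=p84]}: π^{-1}(V) = {p81, p82, p83, p84} ∈ τ ✓.
Open sets in the quotient: τ_Q = {{}, {[p82]}, {[p82], [p83=p84]}, {[p81], [p82], [p83=p84]}} (4 elements).


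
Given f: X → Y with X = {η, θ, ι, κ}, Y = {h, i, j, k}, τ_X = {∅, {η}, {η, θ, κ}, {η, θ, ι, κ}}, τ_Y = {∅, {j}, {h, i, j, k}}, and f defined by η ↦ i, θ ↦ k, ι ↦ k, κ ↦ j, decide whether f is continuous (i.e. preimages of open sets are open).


f is NOT continuous.

Compute f^{-1}(U) for each U ∈ τ_Y:
  U = ∅: f^{-1}(U) = ∅ ∈ τ_X ✓.
  U = {j}: f^{-1}(U) = {κ} ∉ τ_X ✗.
  U = {h, i, j, k}: f^{-1}(U) = {η, θ, ι, κ} ∈ τ_X ✓.
Found U = {j} with f^{-1}(U) = {κ} not in τ_X. Therefore f is NOT continuous.


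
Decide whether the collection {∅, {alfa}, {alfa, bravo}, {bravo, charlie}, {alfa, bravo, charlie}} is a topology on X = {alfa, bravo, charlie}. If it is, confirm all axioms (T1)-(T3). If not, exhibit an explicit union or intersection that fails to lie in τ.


τ is NOT a topology on X.

Axiom (T1): ∅ ∈ τ? Yes; X ∈ τ? Yes.
Axiom (T2/T3): check pairwise unions and intersections of members of τ.
Counterexample for (T3): {alfa, bravo} ∩ {bravo, charlie} = {bravo} ∉ τ. Therefore τ is NOT a topology.


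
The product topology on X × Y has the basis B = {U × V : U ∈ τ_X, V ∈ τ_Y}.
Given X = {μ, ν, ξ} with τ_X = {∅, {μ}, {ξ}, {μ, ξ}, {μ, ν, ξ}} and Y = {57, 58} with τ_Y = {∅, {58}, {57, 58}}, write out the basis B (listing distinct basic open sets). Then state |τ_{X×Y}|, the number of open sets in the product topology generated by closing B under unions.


Basis B = {∅ × ∅, {μ} × {58}, {ξ} × {58}, {μ} × {57, 58}, {μ, ξ} × {58}, {ξ} × {57, 58}, {μ, ν, ξ} × {58}, {μ, ξ} × {57, 58}, {μ, ν, ξ} × {57, 58}}; |τ_{X×Y}| = 14.

Enumerate products U × V with U ∈ τ_X, V ∈ τ_Y (deduplicated):
  ∅ × ∅ = {} (∅)
  {μ} × {58} = {(μ,58)}
  {ξ} × {58} = {(ξ,58)}
  {μ} × {57, 58} = {(μ,57), (μ,58)}
  {μ, ξ} × {58} = {(μ,58), (ξ,58)}
  {ξ} × {57, 58} = {(ξ,57), (ξ,58)}
  {μ, ν, ξ} × {58} = {(μ,58), (ν,58), (ξ,58)}
  {μ, ξ} × {57, 58} = {(μ,57), (μ,58), (ξ,57), (ξ,58)}
  {μ, ν, ξ} × {57, 58} = {(μ,57), (μ,58), (ν,57), (ν,58), (ξ,57), (ξ,58)}
These 9 distinct sets form the basis B.
Close under arbitrary unions to get τ_{X×Y}; counting gives |τ_{X×Y}| = 14.


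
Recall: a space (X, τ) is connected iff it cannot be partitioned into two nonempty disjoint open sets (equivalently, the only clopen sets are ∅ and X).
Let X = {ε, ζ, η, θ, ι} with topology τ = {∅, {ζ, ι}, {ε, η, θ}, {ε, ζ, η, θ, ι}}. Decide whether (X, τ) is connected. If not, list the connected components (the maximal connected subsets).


(X, τ) is disconnected; components = [{ζ, ι}, {ε, η, θ}].

Find clopen sets (U ∈ τ with X ∖ U ∈ τ):
  U = ∅, X ∖ U = {ε, ζ, η, θ, ι} — both open, so U is clopen.
  U = {ζ, ι}, X ∖ U = {ε, η, θ} — both open, so U is clopen.
  U = {ε, η, θ}, X ∖ U = {ζ, ι} — both open, so U is clopen.
  U = {ε, ζ, η, θ, ι}, X ∖ U = ∅ — both open, so U is clopen.
Nontrivial clopen(s) exist: e.g. {ζ, ι}. So (X, τ) is disconnected.
Compute connected components by grouping points that agree on all clopens:
  component: {ζ, ι}
  component: {ε, η, θ}


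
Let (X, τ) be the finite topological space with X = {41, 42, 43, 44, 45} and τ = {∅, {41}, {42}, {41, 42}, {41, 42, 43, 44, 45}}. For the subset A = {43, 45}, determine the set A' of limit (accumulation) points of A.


A' = {43, 44, 45}

For each x ∈ X, list the open sets U ∈ τ with x ∈ U, then check whether U ∩ (A ∖ {x}) ≠ ∅ for every such U.
  x = 41: open {41} ∋ x has {41} ∩ (A ∖ {41}) = ∅, so x is NOT a limit point.
  x = 42: open {42} ∋ x has {42} ∩ (A ∖ {42}) = ∅, so x is NOT a limit point.
  x = 43: opens ∋ x are {41, 42, 43, 44, 45}; each meets A ∖ {43}, so x IS a limit point.
  x = 44: opens ∋ x are {41, 42, 43, 44, 45}; each meets A ∖ {44}, so x IS a limit point.
  x = 45: opens ∋ x are {41, 42, 43, 44, 45}; each meets A ∖ {45}, so x IS a limit point.
Collecting: A' = {43, 44, 45}.


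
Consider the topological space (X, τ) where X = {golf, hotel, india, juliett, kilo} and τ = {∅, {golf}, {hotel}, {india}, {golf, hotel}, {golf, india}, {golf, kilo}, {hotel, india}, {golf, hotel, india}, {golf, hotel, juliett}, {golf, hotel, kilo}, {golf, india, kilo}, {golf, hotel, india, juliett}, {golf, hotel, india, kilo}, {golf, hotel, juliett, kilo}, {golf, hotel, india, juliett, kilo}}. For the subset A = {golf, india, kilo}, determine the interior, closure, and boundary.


int(A) = {golf, india, kilo}, cl(A) = {golf, india, juliett, kilo}, ∂A = {juliett}.

Closed sets in (X, τ) are complements of opens:
  closed(X, τ) = {∅, {india}, {juliett}, {kilo}, {hotel, juliett}, {india, juliett}, {india, kilo}, {juliett, kilo}, {golf, juliett, kilo}, {hotel, india, juliett}, {hotel, juliett, kilo}, {india, juliett, kilo}, {golf, hotel, juliett, kilo}, {golf, india, juliett, kilo}, {hotel, india, juliett, kilo}, {golf, hotel, india, juliett, kilo}}.
int(A) = ⋃ {U ∈ τ : U ⊆ A}. Opens contained in A: ∅, {golf}, {india}, {golf, india}, {golf, kilo}, {golf, india, kilo}.
Taking the union of these: int(A) = {golf, india, kilo}.
cl(A) = ⋂ {C closed : A ⊆ C}. Closed sets containing A: {golf, india, juliett, kilo}, {golf, hotel, india, juliett, kilo}.
Intersecting these: cl(A) = {golf, india, juliett, kilo}.
∂A = cl(A) ∖ int(A) = {golf, india, juliett, kilo} ∖ {golf, india, kilo} = {juliett}.


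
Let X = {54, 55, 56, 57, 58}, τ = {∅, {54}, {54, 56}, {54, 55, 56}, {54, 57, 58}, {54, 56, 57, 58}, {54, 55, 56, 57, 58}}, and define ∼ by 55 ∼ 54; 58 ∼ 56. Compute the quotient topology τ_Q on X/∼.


X/∼ = {[54=55], [56=58], [57]}; |τ_Q| = 2.

Equivalence classes: [54=55], [56=58], [57].
Quotient map π: X → X/∼ sends 54 ↦ [54=55], 55 ↦ [54=55], 56 ↦ [56=58], 57 ↦ [57], 58 ↦ [56=58].
For each subset V ⊆ X/∼, compute π^{-1}(V) ⊆ X and check whether π^{-1}(V) ∈ τ. V is open in τ_Q iff π^{-1}(V) ∈ τ.
  V = {}: π^{-1}(V) = ∅ ∈ τ ✓.
  V = {[54=55]}: π^{-1}(V) = {54, 55} ∉ τ ✗.
  V = {[56=58]}: π^{-1}(V) = {56, 58} ∉ τ ✗.
  V = {[54=55], [56=58]}: π^{-1}(V) = {54, 55, 56, 58} ∉ τ ✗.
  V = {[57]}: π^{-1}(V) = {57} ∉ τ ✗.
  V = {[54=55], [57]}: π^{-1}(V) = {54, 55, 57} ∉ τ ✗.
  V = {[56=58], [57]}: π^{-1}(V) = {56, 57, 58} ∉ τ ✗.
  V = {[54=55], [56=58], [57]}: π^{-1}(V) = {54, 55, 56, 57, 58} ∈ τ ✓.
Open sets in the quotient: τ_Q = {{}, {[54=55], [56=58], [57]}} (2 elements).


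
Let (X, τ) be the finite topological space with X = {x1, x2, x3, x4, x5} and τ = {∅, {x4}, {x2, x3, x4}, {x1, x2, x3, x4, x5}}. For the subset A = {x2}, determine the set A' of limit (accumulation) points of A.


A' = {x1, x3, x5}

For each x ∈ X, list the open sets U ∈ τ with x ∈ U, then check whether U ∩ (A ∖ {x}) ≠ ∅ for every such U.
  x = x1: opens ∋ x are {x1, x2, x3, x4, x5}; each meets A ∖ {x1}, so x IS a limit point.
  x = x2: open {x2, x3, x4} ∋ x has {x2, x3, x4} ∩ (A ∖ {x2}) = ∅, so x is NOT a limit point.
  x = x3: opens ∋ x are {x2, x3, x4}, {x1, x2, x3, x4, x5}; each meets A ∖ {x3}, so x IS a limit point.
  x = x4: open {x4} ∋ x has {x4} ∩ (A ∖ {x4}) = ∅, so x is NOT a limit point.
  x = x5: opens ∋ x are {x1, x2, x3, x4, x5}; each meets A ∖ {x5}, so x IS a limit point.
Collecting: A' = {x1, x3, x5}.


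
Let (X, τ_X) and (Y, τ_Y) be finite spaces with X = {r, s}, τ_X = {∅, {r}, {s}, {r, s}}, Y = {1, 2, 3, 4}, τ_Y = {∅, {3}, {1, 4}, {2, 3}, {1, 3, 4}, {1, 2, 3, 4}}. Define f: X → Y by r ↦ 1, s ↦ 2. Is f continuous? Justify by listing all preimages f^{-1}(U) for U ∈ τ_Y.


f IS continuous.

Compute f^{-1}(U) for each U ∈ τ_Y:
  U = ∅: f^{-1}(U) = ∅ ∈ τ_X ✓.
  U = {3}: f^{-1}(U) = ∅ ∈ τ_X ✓.
  U = {1, 4}: f^{-1}(U) = {r} ∈ τ_X ✓.
  U = {2, 3}: f^{-1}(U) = {s} ∈ τ_X ✓.
  U = {1, 3, 4}: f^{-1}(U) = {r} ∈ τ_X ✓.
  U = {1, 2, 3, 4}: f^{-1}(U) = {r, s} ∈ τ_X ✓.
Every preimage lies in τ_X, so f IS continuous.


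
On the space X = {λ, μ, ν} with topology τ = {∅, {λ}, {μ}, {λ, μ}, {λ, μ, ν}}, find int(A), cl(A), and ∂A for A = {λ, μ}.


int(A) = {λ, μ}, cl(A) = {λ, μ, ν}, ∂A = {ν}.

Closed sets in (X, τ) are complements of opens:
  closed(X, τ) = {∅, {ν}, {λ, ν}, {μ, ν}, {λ, μ, ν}}.
int(A) = ⋃ {U ∈ τ : U ⊆ A}. Opens contained in A: ∅, {λ}, {μ}, {λ, μ}.
Taking the union of these: int(A) = {λ, μ}.
cl(A) = ⋂ {C closed : A ⊆ C}. Closed sets containing A: {λ, μ, ν}.
Intersecting these: cl(A) = {λ, μ, ν}.
∂A = cl(A) ∖ int(A) = {λ, μ, ν} ∖ {λ, μ} = {ν}.


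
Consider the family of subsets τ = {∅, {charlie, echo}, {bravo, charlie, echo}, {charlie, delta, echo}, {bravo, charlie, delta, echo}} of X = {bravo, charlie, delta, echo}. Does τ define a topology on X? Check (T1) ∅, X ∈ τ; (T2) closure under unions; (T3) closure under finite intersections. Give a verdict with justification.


τ IS a topology on X.

Axiom (T1): ∅ ∈ τ? Yes; X ∈ τ? Yes.
Axiom (T2/T3): check pairwise unions and intersections of members of τ.
All pairwise intersections and unions checked — each lies in τ. Therefore τ satisfies (T1), (T2), (T3): it IS a topology on X.


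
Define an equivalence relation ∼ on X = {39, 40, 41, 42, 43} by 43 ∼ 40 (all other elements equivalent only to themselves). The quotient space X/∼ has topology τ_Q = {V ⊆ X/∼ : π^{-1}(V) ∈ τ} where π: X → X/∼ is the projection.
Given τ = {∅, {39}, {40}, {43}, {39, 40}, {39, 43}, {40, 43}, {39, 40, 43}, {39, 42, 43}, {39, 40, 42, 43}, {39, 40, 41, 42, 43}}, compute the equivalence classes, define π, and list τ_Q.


X/∼ = {[39], [40=43], [41], [42]}; |τ_Q| = 6.

Equivalence classes: [39], [40=43], [41], [42].
Quotient map π: X → X/∼ sends 39 ↦ [39], 40 ↦ [40=43], 41 ↦ [41], 42 ↦ [42], 43 ↦ [40=43].
For each subset V ⊆ X/∼, compute π^{-1}(V) ⊆ X and check whether π^{-1}(V) ∈ τ. V is open in τ_Q iff π^{-1}(V) ∈ τ.
  V = {}: π^{-1}(V) = ∅ ∈ τ ✓.
  V = {[39]}: π^{-1}(V) = {39} ∈ τ ✓.
  V = {[40=43]}: π^{-1}(V) = {40, 43} ∈ τ ✓.
  V = {[39], [40=43]}: π^{-1}(V) = {39, 40, 43} ∈ τ ✓.
  V = {[41]}: π^{-1}(V) = {41} ∉ τ ✗.
  V = {[39], [41]}: π^{-1}(V) = {39, 41} ∉ τ ✗.
  V = {[40=43], [41]}: π^{-1}(V) = {40, 41, 43} ∉ τ ✗.
  V = {[39], [40=43], [41]}: π^{-1}(V) = {39, 40, 41, 43} ∉ τ ✗.
  V = {[42]}: π^{-1}(V) = {42} ∉ τ ✗.
  V = {[39], [42]}: π^{-1}(V) = {39, 42} ∉ τ ✗.
  V = {[40=43], [42]}: π^{-1}(V) = {40, 42, 43} ∉ τ ✗.
  V = {[39], [40=43], [42]}: π^{-1}(V) = {39, 40, 42, 43} ∈ τ ✓.
  V = {[41], [42]}: π^{-1}(V) = {41, 42} ∉ τ ✗.
  V = {[39], [41], [42]}: π^{-1}(V) = {39, 41, 42} ∉ τ ✗.
  V = {[40=43], [41], [42]}: π^{-1}(V) = {40, 41, 42, 43} ∉ τ ✗.
  V = {[39], [40=43], [41], [42]}: π^{-1}(V) = {39, 40, 41, 42, 43} ∈ τ ✓.
Open sets in the quotient: τ_Q = {{}, {[39]}, {[40=43]}, {[39], [40=43]}, {[39], [40=43], [42]}, {[39], [40=43], [41], [42]}} (6 elements).


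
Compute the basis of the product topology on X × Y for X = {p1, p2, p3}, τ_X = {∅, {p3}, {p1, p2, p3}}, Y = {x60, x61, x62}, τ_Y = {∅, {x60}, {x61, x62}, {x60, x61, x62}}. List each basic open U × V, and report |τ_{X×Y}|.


Basis B = {∅ × ∅, {p3} × {x60}, {p3} × {x61, x62}, {p1, p2, p3} × {x60}, {p3} × {x60, x61, x62}, {p1, p2, p3} × {x61, x62}, {p1, p2, p3} × {x60, x61, x62}}; |τ_{X×Y}| = 9.

Enumerate products U × V with U ∈ τ_X, V ∈ τ_Y (deduplicated):
  ∅ × ∅ = {} (∅)
  {p3} × {x60} = {(p3,x60)}
  {p3} × {x61, x62} = {(p3,x61), (p3,x62)}
  {p1, p2, p3} × {x60} = {(p1,x60), (p2,x60), (p3,x60)}
  {p3} × {x60, x61, x62} = {(p3,x60), (p3,x61), (p3,x62)}
  {p1, p2, p3} × {x61, x62} = {(p1,x61), (p1,x62), (p2,x61), (p2,x62), (p3,x61), (p3,x62)}
  {p1, p2, p3} × {x60, x61, x62} = {(p1,x60), (p1,x61), (p1,x62), (p2,x60), (p2,x61), (p2,x62), (p3,x60), (p3,x61), (p3,x62)}
These 7 distinct sets form the basis B.
Close under arbitrary unions to get τ_{X×Y}; counting gives |τ_{X×Y}| = 9.


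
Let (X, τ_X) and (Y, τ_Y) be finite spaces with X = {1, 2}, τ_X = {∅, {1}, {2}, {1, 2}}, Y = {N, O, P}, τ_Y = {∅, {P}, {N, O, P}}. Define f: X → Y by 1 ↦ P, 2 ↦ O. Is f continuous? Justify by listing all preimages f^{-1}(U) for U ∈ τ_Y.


f IS continuous.

Compute f^{-1}(U) for each U ∈ τ_Y:
  U = ∅: f^{-1}(U) = ∅ ∈ τ_X ✓.
  U = {P}: f^{-1}(U) = {1} ∈ τ_X ✓.
  U = {N, O, P}: f^{-1}(U) = {1, 2} ∈ τ_X ✓.
Every preimage lies in τ_X, so f IS continuous.


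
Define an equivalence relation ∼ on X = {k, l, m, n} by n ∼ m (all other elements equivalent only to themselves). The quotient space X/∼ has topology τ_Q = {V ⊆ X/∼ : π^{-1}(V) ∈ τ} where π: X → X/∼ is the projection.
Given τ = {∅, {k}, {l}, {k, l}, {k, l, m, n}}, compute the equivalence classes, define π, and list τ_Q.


X/∼ = {[k], [l], [m=n]}; |τ_Q| = 5.

Equivalence classes: [k], [l], [m=n].
Quotient map π: X → X/∼ sends k ↦ [k], l ↦ [l], m ↦ [m=n], n ↦ [m=n].
For each subset V ⊆ X/∼, compute π^{-1}(V) ⊆ X and check whether π^{-1}(V) ∈ τ. V is open in τ_Q iff π^{-1}(V) ∈ τ.
  V = {}: π^{-1}(V) = ∅ ∈ τ ✓.
  V = {[k]}: π^{-1}(V) = {k} ∈ τ ✓.
  V = {[l]}: π^{-1}(V) = {l} ∈ τ ✓.
  V = {[k], [l]}: π^{-1}(V) = {k, l} ∈ τ ✓.
  V = {[m=n]}: π^{-1}(V) = {m, n} ∉ τ ✗.
  V = {[k], [m=n]}: π^{-1}(V) = {k, m, n} ∉ τ ✗.
  V = {[l], [m=n]}: π^{-1}(V) = {l, m, n} ∉ τ ✗.
  V = {[k], [l], [m=n]}: π^{-1}(V) = {k, l, m, n} ∈ τ ✓.
Open sets in the quotient: τ_Q = {{}, {[k]}, {[l]}, {[k], [l]}, {[k], [l], [m=n]}} (5 elements).


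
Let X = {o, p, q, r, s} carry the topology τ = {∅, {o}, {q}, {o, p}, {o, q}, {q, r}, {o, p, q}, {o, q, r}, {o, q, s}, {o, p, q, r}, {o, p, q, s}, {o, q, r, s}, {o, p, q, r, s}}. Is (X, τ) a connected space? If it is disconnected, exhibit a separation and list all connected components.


(X, τ) is connected.

Find clopen sets (U ∈ τ with X ∖ U ∈ τ):
  U = ∅, X ∖ U = {o, p, q, r, s} — both open, so U is clopen.
  U = {o, p, q, r, s}, X ∖ U = ∅ — both open, so U is clopen.
Only trivial clopens (∅ and X) exist, so (X, τ) is connected.
Compute connected components by grouping points that agree on all clopens:
  component: {o, p, q, r, s}


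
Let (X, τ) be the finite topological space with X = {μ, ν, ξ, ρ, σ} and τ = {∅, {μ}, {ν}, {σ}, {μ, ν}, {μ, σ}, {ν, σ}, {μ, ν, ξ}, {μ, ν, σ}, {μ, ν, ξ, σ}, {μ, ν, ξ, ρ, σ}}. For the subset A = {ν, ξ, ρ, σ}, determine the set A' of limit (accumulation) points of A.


A' = {ξ, ρ}

For each x ∈ X, list the open sets U ∈ τ with x ∈ U, then check whether U ∩ (A ∖ {x}) ≠ ∅ for every such U.
  x = μ: open {μ} ∋ x has {μ} ∩ (A ∖ {μ}) = ∅, so x is NOT a limit point.
  x = ν: open {ν} ∋ x has {ν} ∩ (A ∖ {ν}) = ∅, so x is NOT a limit point.
  x = ξ: opens ∋ x are {μ, ν, ξ}, {μ, ν, ξ, σ}, {μ, ν, ξ, ρ, σ}; each meets A ∖ {ξ}, so x IS a limit point.
  x = ρ: opens ∋ x are {μ, ν, ξ, ρ, σ}; each meets A ∖ {ρ}, so x IS a limit point.
  x = σ: open {σ} ∋ x has {σ} ∩ (A ∖ {σ}) = ∅, so x is NOT a limit point.
Collecting: A' = {ξ, ρ}.


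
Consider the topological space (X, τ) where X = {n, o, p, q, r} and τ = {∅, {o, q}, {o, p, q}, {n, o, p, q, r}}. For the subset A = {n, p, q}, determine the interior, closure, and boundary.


int(A) = ∅, cl(A) = {n, o, p, q, r}, ∂A = {n, o, p, q, r}.

Closed sets in (X, τ) are complements of opens:
  closed(X, τ) = {∅, {n, r}, {n, p, r}, {n, o, p, q, r}}.
int(A) = ⋃ {U ∈ τ : U ⊆ A}. Opens contained in A: ∅.
Taking the union of these: int(A) = ∅.
cl(A) = ⋂ {C closed : A ⊆ C}. Closed sets containing A: {n, o, p, q, r}.
Intersecting these: cl(A) = {n, o, p, q, r}.
∂A = cl(A) ∖ int(A) = {n, o, p, q, r} ∖ ∅ = {n, o, p, q, r}.


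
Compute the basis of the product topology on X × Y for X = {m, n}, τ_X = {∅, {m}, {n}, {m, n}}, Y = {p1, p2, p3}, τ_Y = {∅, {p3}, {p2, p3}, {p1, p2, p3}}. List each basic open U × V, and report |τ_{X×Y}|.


Basis B = {∅ × ∅, {m} × {p3}, {n} × {p3}, {m} × {p2, p3}, {m, n} × {p3}, {n} × {p2, p3}, {m} × {p1, p2, p3}, {n} × {p1, p2, p3}, {m, n} × {p2, p3}, {m, n} × {p1, p2, p3}}; |τ_{X×Y}| = 16.

Enumerate products U × V with U ∈ τ_X, V ∈ τ_Y (deduplicated):
  ∅ × ∅ = {} (∅)
  {m} × {p3} = {(m,p3)}
  {n} × {p3} = {(n,p3)}
  {m} × {p2, p3} = {(m,p2), (m,p3)}
  {m, n} × {p3} = {(m,p3), (n,p3)}
  {n} × {p2, p3} = {(n,p2), (n,p3)}
  {m} × {p1, p2, p3} = {(m,p1), (m,p2), (m,p3)}
  {n} × {p1, p2, p3} = {(n,p1), (n,p2), (n,p3)}
  {m, n} × {p2, p3} = {(m,p2), (m,p3), (n,p2), (n,p3)}
  {m, n} × {p1, p2, p3} = {(m,p1), (m,p2), (m,p3), (n,p1), (n,p2), (n,p3)}
These 10 distinct sets form the basis B.
Close under arbitrary unions to get τ_{X×Y}; counting gives |τ_{X×Y}| = 16.


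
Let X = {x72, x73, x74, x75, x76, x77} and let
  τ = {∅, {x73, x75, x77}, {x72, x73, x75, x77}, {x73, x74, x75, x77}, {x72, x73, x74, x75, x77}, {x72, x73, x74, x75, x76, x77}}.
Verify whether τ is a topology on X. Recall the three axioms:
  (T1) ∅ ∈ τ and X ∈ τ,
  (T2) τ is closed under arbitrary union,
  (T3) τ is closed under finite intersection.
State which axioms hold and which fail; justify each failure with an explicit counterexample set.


τ IS a topology on X.

Axiom (T1): ∅ ∈ τ? Yes; X ∈ τ? Yes.
Axiom (T2/T3): check pairwise unions and intersections of members of τ.
All pairwise intersections and unions checked — each lies in τ. Therefore τ satisfies (T1), (T2), (T3): it IS a topology on X.


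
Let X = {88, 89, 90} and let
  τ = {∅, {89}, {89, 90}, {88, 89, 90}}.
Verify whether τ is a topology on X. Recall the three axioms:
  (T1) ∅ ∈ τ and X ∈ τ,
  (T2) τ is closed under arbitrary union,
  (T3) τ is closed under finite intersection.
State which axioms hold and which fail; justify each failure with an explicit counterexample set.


τ IS a topology on X.

Axiom (T1): ∅ ∈ τ? Yes; X ∈ τ? Yes.
Axiom (T2/T3): check pairwise unions and intersections of members of τ.
All pairwise intersections and unions checked — each lies in τ. Therefore τ satisfies (T1), (T2), (T3): it IS a topology on X.


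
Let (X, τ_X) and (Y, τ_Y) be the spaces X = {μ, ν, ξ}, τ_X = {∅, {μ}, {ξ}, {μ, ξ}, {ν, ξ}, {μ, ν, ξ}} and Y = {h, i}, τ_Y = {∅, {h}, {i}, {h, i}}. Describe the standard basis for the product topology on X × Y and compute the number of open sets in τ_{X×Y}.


Basis B = {∅ × ∅, {μ} × {h}, {μ} × {i}, {ξ} × {h}, {ξ} × {i}, {μ} × {h, i}, {μ, ξ} × {h}, {μ, ξ} × {i}, {ν, ξ} × {h}, {ν, ξ} × {i}, {ξ} × {h, i}, {μ, ν, ξ} × {h}, {μ, ν, ξ} × {i}, {μ, ξ} × {h, i}, {ν, ξ} × {h, i}, {μ, ν, ξ} × {h, i}}; |τ_{X×Y}| = 36.

Enumerate products U × V with U ∈ τ_X, V ∈ τ_Y (deduplicated):
  ∅ × ∅ = {} (∅)
  {μ} × {h} = {(μ,h)}
  {μ} × {i} = {(μ,i)}
  {ξ} × {h} = {(ξ,h)}
  {ξ} × {i} = {(ξ,i)}
  {μ} × {h, i} = {(μ,h), (μ,i)}
  {μ, ξ} × {h} = {(μ,h), (ξ,h)}
  {μ, ξ} × {i} = {(μ,i), (ξ,i)}
  {ν, ξ} × {h} = {(ν,h), (ξ,h)}
  {ν, ξ} × {i} = {(ν,i), (ξ,i)}
  {ξ} × {h, i} = {(ξ,h), (ξ,i)}
  {μ, ν, ξ} × {h} = {(μ,h), (ν,h), (ξ,h)}
  {μ, ν, ξ} × {i} = {(μ,i), (ν,i), (ξ,i)}
  {μ, ξ} × {h, i} = {(μ,h), (μ,i), (ξ,h), (ξ,i)}
  {ν, ξ} × {h, i} = {(ν,h), (ν,i), (ξ,h), (ξ,i)}
  {μ, ν, ξ} × {h, i} = {(μ,h), (μ,i), (ν,h), (ν,i), (ξ,h), (ξ,i)}
These 16 distinct sets form the basis B.
Close under arbitrary unions to get τ_{X×Y}; counting gives |τ_{X×Y}| = 36.


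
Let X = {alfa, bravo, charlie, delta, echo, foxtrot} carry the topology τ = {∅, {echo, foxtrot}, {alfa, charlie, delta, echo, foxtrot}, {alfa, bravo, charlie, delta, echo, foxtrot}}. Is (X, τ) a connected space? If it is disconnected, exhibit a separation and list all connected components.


(X, τ) is connected.

Find clopen sets (U ∈ τ with X ∖ U ∈ τ):
  U = ∅, X ∖ U = {alfa, bravo, charlie, delta, echo, foxtrot} — both open, so U is clopen.
  U = {alfa, bravo, charlie, delta, echo, foxtrot}, X ∖ U = ∅ — both open, so U is clopen.
Only trivial clopens (∅ and X) exist, so (X, τ) is connected.
Compute connected components by grouping points that agree on all clopens:
  component: {alfa, bravo, charlie, delta, echo, foxtrot}


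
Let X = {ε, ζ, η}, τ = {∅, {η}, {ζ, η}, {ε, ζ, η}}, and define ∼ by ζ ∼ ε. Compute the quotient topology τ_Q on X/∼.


X/∼ = {[ε=ζ], [η]}; |τ_Q| = 3.

Equivalence classes: [ε=ζ], [η].
Quotient map π: X → X/∼ sends ε ↦ [ε=ζ], ζ ↦ [ε=ζ], η ↦ [η].
For each subset V ⊆ X/∼, compute π^{-1}(V) ⊆ X and check whether π^{-1}(V) ∈ τ. V is open in τ_Q iff π^{-1}(V) ∈ τ.
  V = {}: π^{-1}(V) = ∅ ∈ τ ✓.
  V = {[ε=ζ]}: π^{-1}(V) = {ε, ζ} ∉ τ ✗.
  V = {[η]}: π^{-1}(V) = {η} ∈ τ ✓.
  V = {[ε=ζ], [η]}: π^{-1}(V) = {ε, ζ, η} ∈ τ ✓.
Open sets in the quotient: τ_Q = {{}, {[η]}, {[ε=ζ], [η]}} (3 elements).


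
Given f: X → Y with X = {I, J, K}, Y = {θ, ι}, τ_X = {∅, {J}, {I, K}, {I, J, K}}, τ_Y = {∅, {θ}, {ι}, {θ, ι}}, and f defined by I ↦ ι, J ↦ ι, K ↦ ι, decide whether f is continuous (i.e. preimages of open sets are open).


f IS continuous.

Compute f^{-1}(U) for each U ∈ τ_Y:
  U = ∅: f^{-1}(U) = ∅ ∈ τ_X ✓.
  U = {θ}: f^{-1}(U) = ∅ ∈ τ_X ✓.
  U = {ι}: f^{-1}(U) = {I, J, K} ∈ τ_X ✓.
  U = {θ, ι}: f^{-1}(U) = {I, J, K} ∈ τ_X ✓.
Every preimage lies in τ_X, so f IS continuous.


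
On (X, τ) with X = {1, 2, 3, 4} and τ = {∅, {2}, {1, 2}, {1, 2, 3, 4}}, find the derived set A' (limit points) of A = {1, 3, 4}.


A' = {3, 4}

For each x ∈ X, list the open sets U ∈ τ with x ∈ U, then check whether U ∩ (A ∖ {x}) ≠ ∅ for every such U.
  x = 1: open {1, 2} ∋ x has {1, 2} ∩ (A ∖ {1}) = ∅, so x is NOT a limit point.
  x = 2: open {2} ∋ x has {2} ∩ (A ∖ {2}) = ∅, so x is NOT a limit point.
  x = 3: opens ∋ x are {1, 2, 3, 4}; each meets A ∖ {3}, so x IS a limit point.
  x = 4: opens ∋ x are {1, 2, 3, 4}; each meets A ∖ {4}, so x IS a limit point.
Collecting: A' = {3, 4}.


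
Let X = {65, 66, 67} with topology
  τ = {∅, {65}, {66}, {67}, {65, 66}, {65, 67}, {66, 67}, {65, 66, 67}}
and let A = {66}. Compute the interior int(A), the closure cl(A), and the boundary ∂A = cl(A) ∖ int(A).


int(A) = {66}, cl(A) = {66}, ∂A = ∅.

Closed sets in (X, τ) are complements of opens:
  closed(X, τ) = {∅, {65}, {66}, {67}, {65, 66}, {65, 67}, {66, 67}, {65, 66, 67}}.
int(A) = ⋃ {U ∈ τ : U ⊆ A}. Opens contained in A: ∅, {66}.
Taking the union of these: int(A) = {66}.
cl(A) = ⋂ {C closed : A ⊆ C}. Closed sets containing A: {66}, {65, 66}, {66, 67}, {65, 66, 67}.
Intersecting these: cl(A) = {66}.
∂A = cl(A) ∖ int(A) = {66} ∖ {66} = ∅.


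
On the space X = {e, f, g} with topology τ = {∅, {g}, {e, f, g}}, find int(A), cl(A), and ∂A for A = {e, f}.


int(A) = ∅, cl(A) = {e, f}, ∂A = {e, f}.

Closed sets in (X, τ) are complements of opens:
  closed(X, τ) = {∅, {e, f}, {e, f, g}}.
int(A) = ⋃ {U ∈ τ : U ⊆ A}. Opens contained in A: ∅.
Taking the union of these: int(A) = ∅.
cl(A) = ⋂ {C closed : A ⊆ C}. Closed sets containing A: {e, f}, {e, f, g}.
Intersecting these: cl(A) = {e, f}.
∂A = cl(A) ∖ int(A) = {e, f} ∖ ∅ = {e, f}.


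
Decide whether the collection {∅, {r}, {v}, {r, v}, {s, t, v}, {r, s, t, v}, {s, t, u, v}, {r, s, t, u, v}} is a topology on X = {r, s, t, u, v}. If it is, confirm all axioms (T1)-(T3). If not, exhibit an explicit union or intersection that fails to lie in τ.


τ IS a topology on X.

Axiom (T1): ∅ ∈ τ? Yes; X ∈ τ? Yes.
Axiom (T2/T3): check pairwise unions and intersections of members of τ.
All pairwise intersections and unions checked — each lies in τ. Therefore τ satisfies (T1), (T2), (T3): it IS a topology on X.


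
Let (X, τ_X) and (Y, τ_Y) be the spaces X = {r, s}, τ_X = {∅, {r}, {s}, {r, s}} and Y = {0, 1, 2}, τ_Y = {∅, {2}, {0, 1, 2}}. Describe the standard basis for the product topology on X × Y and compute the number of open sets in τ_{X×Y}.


Basis B = {∅ × ∅, {r} × {2}, {s} × {2}, {r, s} × {2}, {r} × {0, 1, 2}, {s} × {0, 1, 2}, {r, s} × {0, 1, 2}}; |τ_{X×Y}| = 9.

Enumerate products U × V with U ∈ τ_X, V ∈ τ_Y (deduplicated):
  ∅ × ∅ = {} (∅)
  {r} × {2} = {(r,2)}
  {s} × {2} = {(s,2)}
  {r, s} × {2} = {(r,2), (s,2)}
  {r} × {0, 1, 2} = {(r,0), (r,1), (r,2)}
  {s} × {0, 1, 2} = {(s,0), (s,1), (s,2)}
  {r, s} × {0, 1, 2} = {(r,0), (r,1), (r,2), (s,0), (s,1), (s,2)}
These 7 distinct sets form the basis B.
Close under arbitrary unions to get τ_{X×Y}; counting gives |τ_{X×Y}| = 9.


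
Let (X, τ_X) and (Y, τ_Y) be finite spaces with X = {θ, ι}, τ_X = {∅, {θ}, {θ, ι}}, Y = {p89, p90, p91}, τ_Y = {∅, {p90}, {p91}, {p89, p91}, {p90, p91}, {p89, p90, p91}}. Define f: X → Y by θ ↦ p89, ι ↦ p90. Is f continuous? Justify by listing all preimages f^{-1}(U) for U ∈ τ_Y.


f is NOT continuous.

Compute f^{-1}(U) for each U ∈ τ_Y:
  U = ∅: f^{-1}(U) = ∅ ∈ τ_X ✓.
  U = {p90}: f^{-1}(U) = {ι} ∉ τ_X ✗.
  U = {p91}: f^{-1}(U) = ∅ ∈ τ_X ✓.
  U = {p89, p91}: f^{-1}(U) = {θ} ∈ τ_X ✓.
  U = {p90, p91}: f^{-1}(U) = {ι} ∉ τ_X ✗.
  U = {p89, p90, p91}: f^{-1}(U) = {θ, ι} ∈ τ_X ✓.
Found U = {p90} with f^{-1}(U) = {ι} not in τ_X. Therefore f is NOT continuous.


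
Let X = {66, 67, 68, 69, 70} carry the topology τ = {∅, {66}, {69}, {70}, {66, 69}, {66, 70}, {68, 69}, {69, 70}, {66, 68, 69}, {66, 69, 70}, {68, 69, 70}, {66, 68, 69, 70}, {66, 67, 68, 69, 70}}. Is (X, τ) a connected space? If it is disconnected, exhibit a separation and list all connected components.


(X, τ) is connected.

Find clopen sets (U ∈ τ with X ∖ U ∈ τ):
  U = ∅, X ∖ U = {66, 67, 68, 69, 70} — both open, so U is clopen.
  U = {66, 67, 68, 69, 70}, X ∖ U = ∅ — both open, so U is clopen.
Only trivial clopens (∅ and X) exist, so (X, τ) is connected.
Compute connected components by grouping points that agree on all clopens:
  component: {66, 67, 68, 69, 70}


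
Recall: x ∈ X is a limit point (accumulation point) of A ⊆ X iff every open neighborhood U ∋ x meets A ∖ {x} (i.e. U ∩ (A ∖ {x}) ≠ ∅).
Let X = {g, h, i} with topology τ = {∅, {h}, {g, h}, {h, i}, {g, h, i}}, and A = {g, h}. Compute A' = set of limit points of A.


A' = {g, i}

For each x ∈ X, list the open sets U ∈ τ with x ∈ U, then check whether U ∩ (A ∖ {x}) ≠ ∅ for every such U.
  x = g: opens ∋ x are {g, h}, {g, h, i}; each meets A ∖ {g}, so x IS a limit point.
  x = h: open {h} ∋ x has {h} ∩ (A ∖ {h}) = ∅, so x is NOT a limit point.
  x = i: opens ∋ x are {h, i}, {g, h, i}; each meets A ∖ {i}, so x IS a limit point.
Collecting: A' = {g, i}.


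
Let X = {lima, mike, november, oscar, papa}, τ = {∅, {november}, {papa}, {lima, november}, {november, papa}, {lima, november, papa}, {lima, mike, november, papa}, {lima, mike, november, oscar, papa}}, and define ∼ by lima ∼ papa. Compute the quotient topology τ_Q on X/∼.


X/∼ = {[lima=papa], [mike], [november], [oscar]}; |τ_Q| = 5.

Equivalence classes: [lima=papa], [mike], [november], [oscar].
Quotient map π: X → X/∼ sends lima ↦ [lima=papa], mike ↦ [mike], november ↦ [november], oscar ↦ [oscar], papa ↦ [lima=papa].
For each subset V ⊆ X/∼, compute π^{-1}(V) ⊆ X and check whether π^{-1}(V) ∈ τ. V is open in τ_Q iff π^{-1}(V) ∈ τ.
  V = {}: π^{-1}(V) = ∅ ∈ τ ✓.
  V = {[lima=papa]}: π^{-1}(V) = {lima, papa} ∉ τ ✗.
  V = {[mike]}: π^{-1}(V) = {mike} ∉ τ ✗.
  V = {[lima=papa], [mike]}: π^{-1}(V) = {lima, mike, papa} ∉ τ ✗.
  V = {[november]}: π^{-1}(V) = {november} ∈ τ ✓.
  V = {[lima=papa], [november]}: π^{-1}(V) = {lima, november, papa} ∈ τ ✓.
  V = {[mike], [november]}: π^{-1}(V) = {mike, november} ∉ τ ✗.
  V = {[lima=papa], [mike], [november]}: π^{-1}(V) = {lima, mike, november, papa} ∈ τ ✓.
  V = {[oscar]}: π^{-1}(V) = {oscar} ∉ τ ✗.
  V = {[lima=papa], [oscar]}: π^{-1}(V) = {lima, oscar, papa} ∉ τ ✗.
  V = {[mike], [oscar]}: π^{-1}(V) = {mike, oscar} ∉ τ ✗.
  V = {[lima=papa], [mike], [oscar]}: π^{-1}(V) = {lima, mike, oscar, papa} ∉ τ ✗.
  V = {[november], [oscar]}: π^{-1}(V) = {november, oscar} ∉ τ ✗.
  V = {[lima=papa], [november], [oscar]}: π^{-1}(V) = {lima, november, oscar, papa} ∉ τ ✗.
  V = {[mike], [november], [oscar]}: π^{-1}(V) = {mike, november, oscar} ∉ τ ✗.
  V = {[lima=papa], [mike], [november], [oscar]}: π^{-1}(V) = {lima, mike, november, oscar, papa} ∈ τ ✓.
Open sets in the quotient: τ_Q = {{}, {[november]}, {[lima=papa], [november]}, {[lima=papa], [mike], [november]}, {[lima=papa], [mike], [november], [oscar]}} (5 elements).


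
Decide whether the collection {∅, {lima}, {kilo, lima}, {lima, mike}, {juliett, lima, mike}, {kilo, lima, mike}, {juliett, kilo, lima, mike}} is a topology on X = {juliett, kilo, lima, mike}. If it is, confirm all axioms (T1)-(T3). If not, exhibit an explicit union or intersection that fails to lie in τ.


τ IS a topology on X.

Axiom (T1): ∅ ∈ τ? Yes; X ∈ τ? Yes.
Axiom (T2/T3): check pairwise unions and intersections of members of τ.
All pairwise intersections and unions checked — each lies in τ. Therefore τ satisfies (T1), (T2), (T3): it IS a topology on X.


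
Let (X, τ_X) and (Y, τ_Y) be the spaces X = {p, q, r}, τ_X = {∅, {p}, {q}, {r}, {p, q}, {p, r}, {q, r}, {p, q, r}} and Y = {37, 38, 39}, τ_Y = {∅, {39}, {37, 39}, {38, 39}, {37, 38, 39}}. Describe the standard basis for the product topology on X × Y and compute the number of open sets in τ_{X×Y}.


Basis B = {∅ × ∅, {p} × {39}, {q} × {39}, {r} × {39}, {p} × {37, 39}, {p} × {38, 39}, {p, q} × {39}, {p, r} × {39}, {q} × {37, 39}, {q} × {38, 39}, {q, r} × {39}, {r} × {37, 39}, {r} × {38, 39}, {p} × {37, 38, 39}, {p, q, r} × {39}, {q} × {37, 38, 39}, {r} × {37, 38, 39}, {p, q} × {37, 39}, {p, r} × {37, 39}, {p, q} × {38, 39}, {p, r} × {38, 39}, {q, r} × {37, 39}, {q, r} × {38, 39}, {p, q} × {37, 38, 39}, {p, r} × {37, 38, 39}, {p, q, r} × {37, 39}, {p, q, r} × {38, 39}, {q, r} × {37, 38, 39}, {p, q, r} × {37, 38, 39}}; |τ_{X×Y}| = 125.

Enumerate products U × V with U ∈ τ_X, V ∈ τ_Y (deduplicated):
  ∅ × ∅ = {} (∅)
  {p} × {39} = {(p,39)}
  {q} × {39} = {(q,39)}
  {r} × {39} = {(r,39)}
  {p} × {37, 39} = {(p,37), (p,39)}
  {p} × {38, 39} = {(p,38), (p,39)}
  {p, q} × {39} = {(p,39), (q,39)}
  {p, r} × {39} = {(p,39), (r,39)}
  {q} × {37, 39} = {(q,37), (q,39)}
  {q} × {38, 39} = {(q,38), (q,39)}
  {q, r} × {39} = {(q,39), (r,39)}
  {r} × {37, 39} = {(r,37), (r,39)}
  {r} × {38, 39} = {(r,38), (r,39)}
  {p} × {37, 38, 39} = {(p,37), (p,38), (p,39)}
  {p, q, r} × {39} = {(p,39), (q,39), (r,39)}
  {q} × {37, 38, 39} = {(q,37), (q,38), (q,39)}
  {r} × {37, 38, 39} = {(r,37), (r,38), (r,39)}
  {p, q} × {37, 39} = {(p,37), (p,39), (q,37), (q,39)}
  {p, r} × {37, 39} = {(p,37), (p,39), (r,37), (r,39)}
  {p, q} × {38, 39} = {(p,38), (p,39), (q,38), (q,39)}
  {p, r} × {38, 39} = {(p,38), (p,39), (r,38), (r,39)}
  {q, r} × {37, 39} = {(q,37), (q,39), (r,37), (r,39)}
  {q, r} × {38, 39} = {(q,38), (q,39), (r,38), (r,39)}
  {p, q} × {37, 38, 39} = {(p,37), (p,38), (p,39), (q,37), (q,38), (q,39)}
  {p, r} × {37, 38, 39} = {(p,37), (p,38), (p,39), (r,37), (r,38), (r,39)}
  {p, q, r} × {37, 39} = {(p,37), (p,39), (q,37), (q,39), (r,37), (r,39)}
  {p, q, r} × {38, 39} = {(p,38), (p,39), (q,38), (q,39), (r,38), (r,39)}
  {q, r} × {37, 38, 39} = {(q,37), (q,38), (q,39), (r,37), (r,38), (r,39)}
  {p, q, r} × {37, 38, 39} = {(p,37), (p,38), (p,39), (q,37), (q,38), (q,39), (r,37), (r,38), (r,39)}
These 29 distinct sets form the basis B.
Close under arbitrary unions to get τ_{X×Y}; counting gives |τ_{X×Y}| = 125.
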